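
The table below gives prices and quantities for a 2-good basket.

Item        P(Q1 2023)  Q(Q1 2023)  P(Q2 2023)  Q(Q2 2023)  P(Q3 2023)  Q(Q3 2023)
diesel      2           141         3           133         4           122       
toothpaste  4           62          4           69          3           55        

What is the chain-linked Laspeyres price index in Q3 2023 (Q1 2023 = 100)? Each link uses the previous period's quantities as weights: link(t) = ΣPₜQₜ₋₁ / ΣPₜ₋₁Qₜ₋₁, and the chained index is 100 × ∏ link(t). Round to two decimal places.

Link Q1 2023→Q2 2023:
ΣP(Q2 2023)Q(Q1 2023) = 3×141 + 4×62 = 423 + 248 = 671
ΣP(Q1 2023)Q(Q1 2023) = 2×141 + 4×62 = 282 + 248 = 530
link = 671/530 = 1.266038
Link Q2 2023→Q3 2023:
ΣP(Q3 2023)Q(Q2 2023) = 4×133 + 3×69 = 532 + 207 = 739
ΣP(Q2 2023)Q(Q2 2023) = 3×133 + 4×69 = 399 + 276 = 675
link = 739/675 = 1.094815
Chained index = 100 × 1.266038 × 1.094815 = 138.6077

138.61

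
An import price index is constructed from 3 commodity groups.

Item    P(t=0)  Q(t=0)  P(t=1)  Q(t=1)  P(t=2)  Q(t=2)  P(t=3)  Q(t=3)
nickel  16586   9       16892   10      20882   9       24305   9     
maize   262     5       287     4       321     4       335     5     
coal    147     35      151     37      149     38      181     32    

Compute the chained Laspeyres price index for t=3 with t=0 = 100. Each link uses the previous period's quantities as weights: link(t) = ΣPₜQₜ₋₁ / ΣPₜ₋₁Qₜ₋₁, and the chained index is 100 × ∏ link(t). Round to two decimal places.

145.73

Link t=0→t=1:
ΣP(t=1)Q(t=0) = 16892×9 + 287×5 + 151×35 = 152028 + 1435 + 5285 = 158748
ΣP(t=0)Q(t=0) = 16586×9 + 262×5 + 147×35 = 149274 + 1310 + 5145 = 155729
link = 158748/155729 = 1.019386
Link t=1→t=2:
ΣP(t=2)Q(t=1) = 20882×10 + 321×4 + 149×37 = 208820 + 1284 + 5513 = 215617
ΣP(t=1)Q(t=1) = 16892×10 + 287×4 + 151×37 = 168920 + 1148 + 5587 = 175655
link = 215617/175655 = 1.227503
Link t=2→t=3:
ΣP(t=3)Q(t=2) = 24305×9 + 335×4 + 181×38 = 218745 + 1340 + 6878 = 226963
ΣP(t=2)Q(t=2) = 20882×9 + 321×4 + 149×38 = 187938 + 1284 + 5662 = 194884
link = 226963/194884 = 1.164606
Chained index = 100 × 1.019386 × 1.227503 × 1.164606 = 145.7270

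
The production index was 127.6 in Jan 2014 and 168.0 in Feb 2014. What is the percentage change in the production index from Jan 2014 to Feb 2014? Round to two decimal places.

31.66%

Change = (168.0 − 127.6) / 127.6 × 100
       = 40.4 / 127.6 × 100 = 31.6614%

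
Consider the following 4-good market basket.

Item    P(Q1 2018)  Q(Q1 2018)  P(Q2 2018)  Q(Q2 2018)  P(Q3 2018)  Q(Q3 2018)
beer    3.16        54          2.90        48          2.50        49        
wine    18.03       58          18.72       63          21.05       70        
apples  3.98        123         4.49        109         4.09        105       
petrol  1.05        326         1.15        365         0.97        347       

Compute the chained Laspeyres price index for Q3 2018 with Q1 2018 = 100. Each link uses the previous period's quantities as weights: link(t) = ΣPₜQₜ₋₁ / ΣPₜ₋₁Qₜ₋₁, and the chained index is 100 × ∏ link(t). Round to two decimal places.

106.79

Link Q1 2018→Q2 2018:
ΣP(Q2 2018)Q(Q1 2018) = 2.90×54 + 18.72×58 + 4.49×123 + 1.15×326 = 156.6 + 1085.76 + 552.27 + 374.9 = 2169.53
ΣP(Q1 2018)Q(Q1 2018) = 3.16×54 + 18.03×58 + 3.98×123 + 1.05×326 = 170.64 + 1045.74 + 489.54 + 342.3 = 2048.22
link = 2169.53/2048.22 = 1.059227
Link Q2 2018→Q3 2018:
ΣP(Q3 2018)Q(Q2 2018) = 2.50×48 + 21.05×63 + 4.09×109 + 0.97×365 = 120 + 1326.15 + 445.81 + 354.05 = 2246.01
ΣP(Q2 2018)Q(Q2 2018) = 2.90×48 + 18.72×63 + 4.49×109 + 1.15×365 = 139.2 + 1179.36 + 489.41 + 419.75 = 2227.72
link = 2246.01/2227.72 = 1.008210
Chained index = 100 × 1.059227 × 1.008210 = 106.7923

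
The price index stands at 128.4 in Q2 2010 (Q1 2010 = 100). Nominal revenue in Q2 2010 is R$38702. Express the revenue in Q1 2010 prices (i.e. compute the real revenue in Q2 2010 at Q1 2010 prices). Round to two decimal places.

Real = Nominal ÷ (Index/100) = 38702 ÷ (128.4/100)
     = 38702 ÷ 1.284 = 30141.7445

30141.74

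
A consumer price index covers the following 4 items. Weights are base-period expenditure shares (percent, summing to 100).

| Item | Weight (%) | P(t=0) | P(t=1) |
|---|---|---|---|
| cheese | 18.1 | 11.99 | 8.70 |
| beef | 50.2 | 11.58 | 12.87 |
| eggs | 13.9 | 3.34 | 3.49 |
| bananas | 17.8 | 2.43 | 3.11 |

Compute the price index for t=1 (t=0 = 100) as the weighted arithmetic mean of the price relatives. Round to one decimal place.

106.2

cheese: 18.1 × (8.70/11.99) = 18.1 × 0.725605 = 13.1334
beef: 50.2 × (12.87/11.58) = 50.2 × 1.111399 = 55.7922
eggs: 13.9 × (3.49/3.34) = 13.9 × 1.044910 = 14.5243
bananas: 17.8 × (3.11/2.43) = 17.8 × 1.279835 = 22.7811
Index = Σ wᵢ·(p₁ᵢ/p₀ᵢ) = 13.1334 + 55.7922 + 14.5243 + 22.7811 = 106.2310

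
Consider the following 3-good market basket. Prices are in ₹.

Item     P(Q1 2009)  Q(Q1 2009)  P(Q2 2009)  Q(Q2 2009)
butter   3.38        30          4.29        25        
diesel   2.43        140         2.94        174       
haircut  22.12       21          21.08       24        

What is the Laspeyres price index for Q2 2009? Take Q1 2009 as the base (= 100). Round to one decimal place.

Laspeyres price index uses base-period quantities as weights.
ΣP(Q2 2009)·Q(Q1 2009) = 4.29×30 + 2.94×140 + 21.08×21 = 128.7 + 411.6 + 442.68 = 982.98
ΣP(Q1 2009)·Q(Q1 2009) = 3.38×30 + 2.43×140 + 22.12×21 = 101.4 + 340.2 + 464.52 = 906.12
Index = 982.98 / 906.12 × 100 = 108.4823

108.5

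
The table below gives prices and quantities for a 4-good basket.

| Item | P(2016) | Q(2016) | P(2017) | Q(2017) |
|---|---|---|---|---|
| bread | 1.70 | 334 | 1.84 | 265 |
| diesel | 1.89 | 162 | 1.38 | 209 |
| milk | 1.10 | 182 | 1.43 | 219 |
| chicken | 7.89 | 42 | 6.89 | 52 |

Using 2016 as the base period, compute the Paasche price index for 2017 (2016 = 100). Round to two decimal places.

Paasche price index uses current-period quantities as weights.
ΣP(2017)·Q(2017) = 1.84×265 + 1.38×209 + 1.43×219 + 6.89×52 = 487.6 + 288.42 + 313.17 + 358.28 = 1447.47
ΣP(2016)·Q(2017) = 1.70×265 + 1.89×209 + 1.10×219 + 7.89×52 = 450.5 + 395.01 + 240.9 + 410.28 = 1496.69
Index = 1447.47 / 1496.69 × 100 = 96.7114

96.71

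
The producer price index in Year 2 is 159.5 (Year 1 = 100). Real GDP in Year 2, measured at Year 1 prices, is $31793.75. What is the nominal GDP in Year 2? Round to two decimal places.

Nominal = Real × (Index/100) = 31793.75 × (159.5/100)
        = 31793.75 × 1.595 = 50711.0312

50711.03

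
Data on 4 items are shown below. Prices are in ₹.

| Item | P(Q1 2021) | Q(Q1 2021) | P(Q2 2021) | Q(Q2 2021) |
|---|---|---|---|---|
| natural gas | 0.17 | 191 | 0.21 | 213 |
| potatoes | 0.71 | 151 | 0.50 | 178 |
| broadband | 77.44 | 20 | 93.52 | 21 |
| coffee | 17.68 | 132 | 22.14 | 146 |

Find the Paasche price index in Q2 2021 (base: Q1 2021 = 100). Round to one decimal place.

122.0

Paasche price index uses current-period quantities as weights.
ΣP(Q2 2021)·Q(Q2 2021) = 0.21×213 + 0.50×178 + 93.52×21 + 22.14×146 = 44.73 + 89 + 1963.92 + 3232.44 = 5330.09
ΣP(Q1 2021)·Q(Q2 2021) = 0.17×213 + 0.71×178 + 77.44×21 + 17.68×146 = 36.21 + 126.38 + 1626.24 + 2581.28 = 4370.11
Index = 5330.09 / 4370.11 × 100 = 121.9670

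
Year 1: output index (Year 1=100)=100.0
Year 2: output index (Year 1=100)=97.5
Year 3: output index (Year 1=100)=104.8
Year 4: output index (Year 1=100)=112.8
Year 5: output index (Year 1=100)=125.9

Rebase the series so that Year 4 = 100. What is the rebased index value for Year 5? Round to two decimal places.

Rebased(Year 5) = 125.9 / 112.8 × 100 = 111.6135

111.61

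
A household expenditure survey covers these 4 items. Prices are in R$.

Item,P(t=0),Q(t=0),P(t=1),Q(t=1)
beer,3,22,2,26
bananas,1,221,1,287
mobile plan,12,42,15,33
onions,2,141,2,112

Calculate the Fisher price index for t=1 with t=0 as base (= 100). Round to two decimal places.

Laspeyres component (base-period weights):
ΣP(t=1)Q(t=0) = 2×22 + 1×221 + 15×42 + 2×141 = 44 + 221 + 630 + 282 = 1177
ΣP(t=0)Q(t=0) = 3×22 + 1×221 + 12×42 + 2×141 = 66 + 221 + 504 + 282 = 1073
L = 1177 / 1073 × 100 = 109.6925
Paasche component (current-period weights):
ΣP(t=1)Q(t=1) = 2×26 + 1×287 + 15×33 + 2×112 = 52 + 287 + 495 + 224 = 1058
ΣP(t=0)Q(t=1) = 3×26 + 1×287 + 12×33 + 2×112 = 78 + 287 + 396 + 224 = 985
P = 1058 / 985 × 100 = 107.4112
Fisher = √(L × P) = √(109.6925 × 107.4112) = 108.5458

108.55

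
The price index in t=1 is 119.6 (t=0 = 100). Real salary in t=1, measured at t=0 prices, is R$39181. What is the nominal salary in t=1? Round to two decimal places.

46860.48

Nominal = Real × (Index/100) = 39181 × (119.6/100)
        = 39181 × 1.196 = 46860.4760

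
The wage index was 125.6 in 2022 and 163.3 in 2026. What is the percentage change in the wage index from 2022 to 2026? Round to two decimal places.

30.02%

Change = (163.3 − 125.6) / 125.6 × 100
       = 37.7 / 125.6 × 100 = 30.0159%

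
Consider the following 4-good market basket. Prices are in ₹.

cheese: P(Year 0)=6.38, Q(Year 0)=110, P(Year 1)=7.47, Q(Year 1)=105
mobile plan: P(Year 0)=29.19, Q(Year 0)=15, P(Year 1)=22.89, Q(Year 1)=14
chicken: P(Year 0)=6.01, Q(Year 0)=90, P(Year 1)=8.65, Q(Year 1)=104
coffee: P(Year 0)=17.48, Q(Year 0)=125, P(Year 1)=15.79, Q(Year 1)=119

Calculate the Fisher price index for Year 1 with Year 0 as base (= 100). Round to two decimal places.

Laspeyres component (base-period weights):
ΣP(Year 1)Q(Year 0) = 7.47×110 + 22.89×15 + 8.65×90 + 15.79×125 = 821.7 + 343.35 + 778.5 + 1973.75 = 3917.3
ΣP(Year 0)Q(Year 0) = 6.38×110 + 29.19×15 + 6.01×90 + 17.48×125 = 701.8 + 437.85 + 540.9 + 2185 = 3865.55
L = 3917.3 / 3865.55 × 100 = 101.3387
Paasche component (current-period weights):
ΣP(Year 1)Q(Year 1) = 7.47×105 + 22.89×14 + 8.65×104 + 15.79×119 = 784.35 + 320.46 + 899.6 + 1879.01 = 3883.42
ΣP(Year 0)Q(Year 1) = 6.38×105 + 29.19×14 + 6.01×104 + 17.48×119 = 669.9 + 408.66 + 625.04 + 2080.12 = 3783.72
P = 3883.42 / 3783.72 × 100 = 102.6350
Fisher = √(L × P) = √(101.3387 × 102.6350) = 101.9848

101.98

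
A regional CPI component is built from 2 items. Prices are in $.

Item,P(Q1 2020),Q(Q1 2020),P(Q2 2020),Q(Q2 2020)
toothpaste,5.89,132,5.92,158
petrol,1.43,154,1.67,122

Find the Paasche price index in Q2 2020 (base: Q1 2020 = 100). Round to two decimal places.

103.08

Paasche price index uses current-period quantities as weights.
ΣP(Q2 2020)·Q(Q2 2020) = 5.92×158 + 1.67×122 = 935.36 + 203.74 = 1139.1
ΣP(Q1 2020)·Q(Q2 2020) = 5.89×158 + 1.43×122 = 930.62 + 174.46 = 1105.08
Index = 1139.1 / 1105.08 × 100 = 103.0785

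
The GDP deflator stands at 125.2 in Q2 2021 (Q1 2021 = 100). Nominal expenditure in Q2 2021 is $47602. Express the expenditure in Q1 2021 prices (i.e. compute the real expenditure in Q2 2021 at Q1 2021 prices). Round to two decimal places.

38020.77

Real = Nominal ÷ (Index/100) = 47602 ÷ (125.2/100)
     = 47602 ÷ 1.252 = 38020.7668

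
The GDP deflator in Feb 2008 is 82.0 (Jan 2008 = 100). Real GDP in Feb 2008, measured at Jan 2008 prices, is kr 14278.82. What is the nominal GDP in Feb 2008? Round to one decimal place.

Nominal = Real × (Index/100) = 14278.82 × (82.0/100)
        = 14278.82 × 0.820 = 11708.6324

11708.6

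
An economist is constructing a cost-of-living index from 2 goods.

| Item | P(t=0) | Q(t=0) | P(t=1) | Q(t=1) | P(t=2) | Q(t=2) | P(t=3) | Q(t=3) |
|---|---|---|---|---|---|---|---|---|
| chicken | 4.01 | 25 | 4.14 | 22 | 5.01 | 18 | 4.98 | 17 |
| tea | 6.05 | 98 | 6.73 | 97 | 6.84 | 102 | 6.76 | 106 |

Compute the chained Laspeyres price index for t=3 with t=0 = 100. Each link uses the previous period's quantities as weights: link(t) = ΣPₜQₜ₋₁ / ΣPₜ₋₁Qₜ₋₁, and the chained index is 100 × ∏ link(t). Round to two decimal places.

113.23

Link t=0→t=1:
ΣP(t=1)Q(t=0) = 4.14×25 + 6.73×98 = 103.5 + 659.54 = 763.04
ΣP(t=0)Q(t=0) = 4.01×25 + 6.05×98 = 100.25 + 592.9 = 693.15
link = 763.04/693.15 = 1.100830
Link t=1→t=2:
ΣP(t=2)Q(t=1) = 5.01×22 + 6.84×97 = 110.22 + 663.48 = 773.7
ΣP(t=1)Q(t=1) = 4.14×22 + 6.73×97 = 91.08 + 652.81 = 743.89
link = 773.7/743.89 = 1.040073
Link t=2→t=3:
ΣP(t=3)Q(t=2) = 4.98×18 + 6.76×102 = 89.64 + 689.52 = 779.16
ΣP(t=2)Q(t=2) = 5.01×18 + 6.84×102 = 90.18 + 697.68 = 787.86
link = 779.16/787.86 = 0.988957
Chained index = 100 × 1.100830 × 1.040073 × 0.988957 = 113.2300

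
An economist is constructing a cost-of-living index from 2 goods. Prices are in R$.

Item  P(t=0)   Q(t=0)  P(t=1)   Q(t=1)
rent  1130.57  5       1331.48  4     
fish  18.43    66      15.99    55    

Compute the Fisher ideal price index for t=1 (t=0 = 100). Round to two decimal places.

Laspeyres component (base-period weights):
ΣP(t=1)Q(t=0) = 1331.48×5 + 15.99×66 = 6657.4 + 1055.34 = 7712.74
ΣP(t=0)Q(t=0) = 1130.57×5 + 18.43×66 = 5652.85 + 1216.38 = 6869.23
L = 7712.74 / 6869.23 × 100 = 112.2795
Paasche component (current-period weights):
ΣP(t=1)Q(t=1) = 1331.48×4 + 15.99×55 = 5325.92 + 879.45 = 6205.37
ΣP(t=0)Q(t=1) = 1130.57×4 + 18.43×55 = 4522.28 + 1013.65 = 5535.93
P = 6205.37 / 5535.93 × 100 = 112.0926
Fisher = √(L × P) = √(112.2795 × 112.0926) = 112.1861

112.19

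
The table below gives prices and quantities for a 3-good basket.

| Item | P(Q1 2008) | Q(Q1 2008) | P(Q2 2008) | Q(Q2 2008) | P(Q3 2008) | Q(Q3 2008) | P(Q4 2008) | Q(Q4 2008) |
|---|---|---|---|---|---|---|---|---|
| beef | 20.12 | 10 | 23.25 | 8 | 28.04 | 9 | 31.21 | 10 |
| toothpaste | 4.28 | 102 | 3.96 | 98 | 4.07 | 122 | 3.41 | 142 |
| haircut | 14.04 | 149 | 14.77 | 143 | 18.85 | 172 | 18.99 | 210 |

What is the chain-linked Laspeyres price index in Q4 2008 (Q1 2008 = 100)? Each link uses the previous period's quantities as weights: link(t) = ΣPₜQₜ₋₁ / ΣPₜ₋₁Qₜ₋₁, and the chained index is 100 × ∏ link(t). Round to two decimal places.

127.51

Link Q1 2008→Q2 2008:
ΣP(Q2 2008)Q(Q1 2008) = 23.25×10 + 3.96×102 + 14.77×149 = 232.5 + 403.92 + 2200.73 = 2837.15
ΣP(Q1 2008)Q(Q1 2008) = 20.12×10 + 4.28×102 + 14.04×149 = 201.2 + 436.56 + 2091.96 = 2729.72
link = 2837.15/2729.72 = 1.039356
Link Q2 2008→Q3 2008:
ΣP(Q3 2008)Q(Q2 2008) = 28.04×8 + 4.07×98 + 18.85×143 = 224.32 + 398.86 + 2695.55 = 3318.73
ΣP(Q2 2008)Q(Q2 2008) = 23.25×8 + 3.96×98 + 14.77×143 = 186 + 388.08 + 2112.11 = 2686.19
link = 3318.73/2686.19 = 1.235479
Link Q3 2008→Q4 2008:
ΣP(Q4 2008)Q(Q3 2008) = 31.21×9 + 3.41×122 + 18.99×172 = 280.89 + 416.02 + 3266.28 = 3963.19
ΣP(Q3 2008)Q(Q3 2008) = 28.04×9 + 4.07×122 + 18.85×172 = 252.36 + 496.54 + 3242.2 = 3991.1
link = 3963.19/3991.1 = 0.993007
Chained index = 100 × 1.039356 × 1.235479 × 0.993007 = 127.5122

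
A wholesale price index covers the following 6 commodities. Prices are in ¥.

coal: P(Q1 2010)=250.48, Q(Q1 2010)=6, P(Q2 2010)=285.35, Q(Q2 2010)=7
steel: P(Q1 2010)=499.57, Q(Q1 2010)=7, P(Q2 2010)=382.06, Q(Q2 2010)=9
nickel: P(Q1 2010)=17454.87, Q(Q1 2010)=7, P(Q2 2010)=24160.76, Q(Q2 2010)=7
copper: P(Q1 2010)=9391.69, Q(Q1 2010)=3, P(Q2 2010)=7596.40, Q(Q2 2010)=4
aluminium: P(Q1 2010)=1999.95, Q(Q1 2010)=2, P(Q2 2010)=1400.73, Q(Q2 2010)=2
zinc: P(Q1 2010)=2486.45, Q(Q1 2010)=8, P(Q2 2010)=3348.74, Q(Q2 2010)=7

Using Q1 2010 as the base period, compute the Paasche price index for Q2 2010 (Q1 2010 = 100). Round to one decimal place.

123.4

Paasche price index uses current-period quantities as weights.
ΣP(Q2 2010)·Q(Q2 2010) = 285.35×7 + 382.06×9 + 24160.76×7 + 7596.40×4 + 1400.73×2 + 3348.74×7 = 1997.45 + 3438.54 + 169125.32 + 30385.6 + 2801.46 + 23441.18 = 231189.55
ΣP(Q1 2010)·Q(Q2 2010) = 250.48×7 + 499.57×9 + 17454.87×7 + 9391.69×4 + 1999.95×2 + 2486.45×7 = 1753.36 + 4496.13 + 122184.09 + 37566.76 + 3999.9 + 17405.15 = 187405.39
Index = 231189.55 / 187405.39 × 100 = 123.3633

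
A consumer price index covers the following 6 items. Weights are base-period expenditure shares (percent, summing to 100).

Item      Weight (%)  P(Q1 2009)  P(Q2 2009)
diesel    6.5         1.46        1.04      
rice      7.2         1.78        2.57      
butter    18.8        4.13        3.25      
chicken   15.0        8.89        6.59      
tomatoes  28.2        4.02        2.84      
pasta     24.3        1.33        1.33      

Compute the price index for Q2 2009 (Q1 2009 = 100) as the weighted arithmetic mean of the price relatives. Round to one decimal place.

85.2

diesel: 6.5 × (1.04/1.46) = 6.5 × 0.712329 = 4.6301
rice: 7.2 × (2.57/1.78) = 7.2 × 1.443820 = 10.3955
butter: 18.8 × (3.25/4.13) = 18.8 × 0.786925 = 14.7942
chicken: 15.0 × (6.59/8.89) = 15.0 × 0.741282 = 11.1192
tomatoes: 28.2 × (2.84/4.02) = 28.2 × 0.706468 = 19.9224
pasta: 24.3 × (1.33/1.33) = 24.3 × 1.000000 = 24.3000
Index = Σ wᵢ·(p₁ᵢ/p₀ᵢ) = 4.6301 + 10.3955 + 14.7942 + 11.1192 + 19.9224 + 24.3000 = 85.1615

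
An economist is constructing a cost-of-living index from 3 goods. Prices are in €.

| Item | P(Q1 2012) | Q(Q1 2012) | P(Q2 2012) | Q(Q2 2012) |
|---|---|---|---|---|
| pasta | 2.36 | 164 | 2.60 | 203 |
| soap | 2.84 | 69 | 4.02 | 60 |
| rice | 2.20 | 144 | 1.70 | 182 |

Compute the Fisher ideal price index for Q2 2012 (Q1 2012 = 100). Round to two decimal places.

Laspeyres component (base-period weights):
ΣP(Q2 2012)Q(Q1 2012) = 2.60×164 + 4.02×69 + 1.70×144 = 426.4 + 277.38 + 244.8 = 948.58
ΣP(Q1 2012)Q(Q1 2012) = 2.36×164 + 2.84×69 + 2.20×144 = 387.04 + 195.96 + 316.8 = 899.8
L = 948.58 / 899.8 × 100 = 105.4212
Paasche component (current-period weights):
ΣP(Q2 2012)Q(Q2 2012) = 2.60×203 + 4.02×60 + 1.70×182 = 527.8 + 241.2 + 309.4 = 1078.4
ΣP(Q1 2012)Q(Q2 2012) = 2.36×203 + 2.84×60 + 2.20×182 = 479.08 + 170.4 + 400.4 = 1049.88
P = 1078.4 / 1049.88 × 100 = 102.7165
Fisher = √(L × P) = √(105.4212 × 102.7165) = 104.0601

104.06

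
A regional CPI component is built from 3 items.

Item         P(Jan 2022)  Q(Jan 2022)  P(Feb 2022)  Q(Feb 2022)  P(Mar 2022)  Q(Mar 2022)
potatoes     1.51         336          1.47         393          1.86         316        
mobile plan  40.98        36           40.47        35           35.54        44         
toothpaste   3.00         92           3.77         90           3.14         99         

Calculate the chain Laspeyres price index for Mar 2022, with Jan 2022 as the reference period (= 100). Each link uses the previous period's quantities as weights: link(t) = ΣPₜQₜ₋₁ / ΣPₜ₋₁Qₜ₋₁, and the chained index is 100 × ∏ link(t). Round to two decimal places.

Link Jan 2022→Feb 2022:
ΣP(Feb 2022)Q(Jan 2022) = 1.47×336 + 40.47×36 + 3.77×92 = 493.92 + 1456.92 + 346.84 = 2297.68
ΣP(Jan 2022)Q(Jan 2022) = 1.51×336 + 40.98×36 + 3.00×92 = 507.36 + 1475.28 + 276 = 2258.64
link = 2297.68/2258.64 = 1.017285
Link Feb 2022→Mar 2022:
ΣP(Mar 2022)Q(Feb 2022) = 1.86×393 + 35.54×35 + 3.14×90 = 730.98 + 1243.9 + 282.6 = 2257.48
ΣP(Feb 2022)Q(Feb 2022) = 1.47×393 + 40.47×35 + 3.77×90 = 577.71 + 1416.45 + 339.3 = 2333.46
link = 2257.48/2333.46 = 0.967439
Chained index = 100 × 1.017285 × 0.967439 = 98.4161

98.42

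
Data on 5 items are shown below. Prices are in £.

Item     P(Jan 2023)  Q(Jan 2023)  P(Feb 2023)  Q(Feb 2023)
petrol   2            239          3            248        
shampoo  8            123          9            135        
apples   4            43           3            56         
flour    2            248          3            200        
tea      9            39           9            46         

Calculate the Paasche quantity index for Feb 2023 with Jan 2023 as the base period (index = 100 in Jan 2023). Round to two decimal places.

103.05

Paasche quantity index uses current-period prices as weights.
ΣP(Feb 2023)·Q(Feb 2023) = 3×248 + 9×135 + 3×56 + 3×200 + 9×46 = 744 + 1215 + 168 + 600 + 414 = 3141
ΣP(Feb 2023)·Q(Jan 2023) = 3×239 + 9×123 + 3×43 + 3×248 + 9×39 = 717 + 1107 + 129 + 744 + 351 = 3048
Index = 3141 / 3048 × 100 = 103.0512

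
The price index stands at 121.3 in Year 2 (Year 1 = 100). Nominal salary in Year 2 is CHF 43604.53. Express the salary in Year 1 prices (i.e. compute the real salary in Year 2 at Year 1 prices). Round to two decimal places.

35947.68

Real = Nominal ÷ (Index/100) = 43604.53 ÷ (121.3/100)
     = 43604.53 ÷ 1.213 = 35947.6752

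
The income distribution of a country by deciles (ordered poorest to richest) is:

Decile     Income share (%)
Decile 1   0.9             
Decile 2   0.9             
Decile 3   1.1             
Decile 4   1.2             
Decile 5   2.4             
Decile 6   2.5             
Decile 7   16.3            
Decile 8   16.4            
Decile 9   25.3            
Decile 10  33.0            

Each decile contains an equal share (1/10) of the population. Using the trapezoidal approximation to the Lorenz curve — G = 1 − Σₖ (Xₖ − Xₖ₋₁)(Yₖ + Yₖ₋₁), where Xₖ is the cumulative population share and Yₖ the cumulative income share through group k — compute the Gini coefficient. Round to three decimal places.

Cumulative income shares Yₖ: 0.0090, 0.0180, 0.0290, 0.0410, 0.0650, 0.0900, 0.2530, 0.4170, 0.6700, 1.0000
Σ (Xₖ−Xₖ₋₁)(Yₖ+Yₖ₋₁) = (1/10)(0.0090+0.0000) + (1/10)(0.0180+0.0090) + (1/10)(0.0290+0.0180) + (1/10)(0.0410+0.0290) + (1/10)(0.0650+0.0410) + (1/10)(0.0900+0.0650) + (1/10)(0.2530+0.0900) + (1/10)(0.4170+0.2530) + (1/10)(0.6700+0.4170) + (1/10)(1.0000+0.6700)
  = 0.0009 + 0.0027 + 0.0047 + 0.0070 + 0.0106 + 0.0155 + 0.0343 + 0.0670 + 0.1087 + 0.1670 = 0.4184
G = 1 − 0.4184 = 0.5816

0.582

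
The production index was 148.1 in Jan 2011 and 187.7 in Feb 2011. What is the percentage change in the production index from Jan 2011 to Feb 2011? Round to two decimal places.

Change = (187.7 − 148.1) / 148.1 × 100
       = 39.6 / 148.1 × 100 = 26.7387%

26.74%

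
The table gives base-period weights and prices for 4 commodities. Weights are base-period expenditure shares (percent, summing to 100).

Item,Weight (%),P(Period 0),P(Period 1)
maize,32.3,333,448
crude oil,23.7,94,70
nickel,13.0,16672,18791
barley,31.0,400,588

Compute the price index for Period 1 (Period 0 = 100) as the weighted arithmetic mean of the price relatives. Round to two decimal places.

maize: 32.3 × (448/333) = 32.3 × 1.345345 = 43.4547
crude oil: 23.7 × (70/94) = 23.7 × 0.744681 = 17.6489
nickel: 13.0 × (18791/16672) = 13.0 × 1.127099 = 14.6523
barley: 31.0 × (588/400) = 31.0 × 1.470000 = 45.5700
Index = Σ wᵢ·(p₁ᵢ/p₀ᵢ) = 43.4547 + 17.6489 + 14.6523 + 45.5700 = 121.3259

121.33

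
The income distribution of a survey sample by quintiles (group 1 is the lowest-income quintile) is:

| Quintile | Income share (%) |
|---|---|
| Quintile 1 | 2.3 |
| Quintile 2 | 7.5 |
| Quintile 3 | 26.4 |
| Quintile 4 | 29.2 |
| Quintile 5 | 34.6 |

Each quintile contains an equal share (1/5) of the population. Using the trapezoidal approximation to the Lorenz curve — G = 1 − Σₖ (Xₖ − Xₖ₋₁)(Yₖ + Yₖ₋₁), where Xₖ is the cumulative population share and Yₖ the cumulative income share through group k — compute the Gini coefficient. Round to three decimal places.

Cumulative income shares Yₖ: 0.0230, 0.0980, 0.3620, 0.6540, 1.0000
Σ (Xₖ−Xₖ₋₁)(Yₖ+Yₖ₋₁) = (1/5)(0.0230+0.0000) + (1/5)(0.0980+0.0230) + (1/5)(0.3620+0.0980) + (1/5)(0.6540+0.3620) + (1/5)(1.0000+0.6540)
  = 0.0046 + 0.0242 + 0.0920 + 0.2032 + 0.3308 = 0.6548
G = 1 − 0.6548 = 0.3452

0.345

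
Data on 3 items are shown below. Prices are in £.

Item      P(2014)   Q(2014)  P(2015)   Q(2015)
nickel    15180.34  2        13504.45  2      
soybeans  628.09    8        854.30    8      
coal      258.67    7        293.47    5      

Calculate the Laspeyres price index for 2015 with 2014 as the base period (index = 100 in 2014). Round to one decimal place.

Laspeyres price index uses base-period quantities as weights.
ΣP(2015)·Q(2014) = 13504.45×2 + 854.30×8 + 293.47×7 = 27008.9 + 6834.4 + 2054.29 = 35897.59
ΣP(2014)·Q(2014) = 15180.34×2 + 628.09×8 + 258.67×7 = 30360.68 + 5024.72 + 1810.69 = 37196.09
Index = 35897.59 / 37196.09 × 100 = 96.5090

96.5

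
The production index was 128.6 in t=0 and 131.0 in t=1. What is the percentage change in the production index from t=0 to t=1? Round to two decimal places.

Change = (131.0 − 128.6) / 128.6 × 100
       = 2.4 / 128.6 × 100 = 1.8663%

1.87%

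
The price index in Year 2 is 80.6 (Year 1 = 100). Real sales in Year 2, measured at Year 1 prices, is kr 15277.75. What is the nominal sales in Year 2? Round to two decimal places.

12313.87

Nominal = Real × (Index/100) = 15277.75 × (80.6/100)
        = 15277.75 × 0.806 = 12313.8665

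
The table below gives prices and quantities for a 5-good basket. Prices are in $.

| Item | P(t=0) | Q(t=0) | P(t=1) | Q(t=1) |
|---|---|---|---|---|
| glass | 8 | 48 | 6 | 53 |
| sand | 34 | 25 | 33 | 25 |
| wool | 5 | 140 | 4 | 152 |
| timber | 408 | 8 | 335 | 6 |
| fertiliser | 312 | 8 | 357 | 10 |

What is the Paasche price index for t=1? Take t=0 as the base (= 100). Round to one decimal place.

96.4

Paasche price index uses current-period quantities as weights.
ΣP(t=1)·Q(t=1) = 6×53 + 33×25 + 4×152 + 335×6 + 357×10 = 318 + 825 + 608 + 2010 + 3570 = 7331
ΣP(t=0)·Q(t=1) = 8×53 + 34×25 + 5×152 + 408×6 + 312×10 = 424 + 850 + 760 + 2448 + 3120 = 7602
Index = 7331 / 7602 × 100 = 96.4351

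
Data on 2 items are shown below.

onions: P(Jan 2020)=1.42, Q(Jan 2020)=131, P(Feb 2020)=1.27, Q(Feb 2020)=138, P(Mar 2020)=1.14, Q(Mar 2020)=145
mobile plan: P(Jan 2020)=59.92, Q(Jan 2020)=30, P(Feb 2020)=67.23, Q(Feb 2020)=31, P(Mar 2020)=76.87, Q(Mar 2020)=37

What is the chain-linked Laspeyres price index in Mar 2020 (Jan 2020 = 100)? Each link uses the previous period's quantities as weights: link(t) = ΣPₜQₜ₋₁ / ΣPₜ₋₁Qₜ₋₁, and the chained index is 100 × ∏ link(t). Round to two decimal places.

Link Jan 2020→Feb 2020:
ΣP(Feb 2020)Q(Jan 2020) = 1.27×131 + 67.23×30 = 166.37 + 2016.9 = 2183.27
ΣP(Jan 2020)Q(Jan 2020) = 1.42×131 + 59.92×30 = 186.02 + 1797.6 = 1983.62
link = 2183.27/1983.62 = 1.100649
Link Feb 2020→Mar 2020:
ΣP(Mar 2020)Q(Feb 2020) = 1.14×138 + 76.87×31 = 157.32 + 2382.97 = 2540.29
ΣP(Feb 2020)Q(Feb 2020) = 1.27×138 + 67.23×31 = 175.26 + 2084.13 = 2259.39
link = 2540.29/2259.39 = 1.124326
Chained index = 100 × 1.100649 × 1.124326 = 123.7488

123.75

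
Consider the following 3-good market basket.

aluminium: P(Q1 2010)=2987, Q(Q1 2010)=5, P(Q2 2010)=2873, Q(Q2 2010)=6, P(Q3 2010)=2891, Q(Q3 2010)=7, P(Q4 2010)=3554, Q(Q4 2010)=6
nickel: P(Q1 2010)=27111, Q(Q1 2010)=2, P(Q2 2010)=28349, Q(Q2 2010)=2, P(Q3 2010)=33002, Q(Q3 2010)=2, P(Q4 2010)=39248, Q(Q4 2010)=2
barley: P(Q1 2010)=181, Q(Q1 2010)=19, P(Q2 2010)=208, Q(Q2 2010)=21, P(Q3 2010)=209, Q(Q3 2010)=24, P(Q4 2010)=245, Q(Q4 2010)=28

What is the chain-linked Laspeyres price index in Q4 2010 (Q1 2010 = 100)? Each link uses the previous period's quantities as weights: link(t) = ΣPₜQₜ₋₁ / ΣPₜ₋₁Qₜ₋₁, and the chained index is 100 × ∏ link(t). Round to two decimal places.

138.62

Link Q1 2010→Q2 2010:
ΣP(Q2 2010)Q(Q1 2010) = 2873×5 + 28349×2 + 208×19 = 14365 + 56698 + 3952 = 75015
ΣP(Q1 2010)Q(Q1 2010) = 2987×5 + 27111×2 + 181×19 = 14935 + 54222 + 3439 = 72596
link = 75015/72596 = 1.033321
Link Q2 2010→Q3 2010:
ΣP(Q3 2010)Q(Q2 2010) = 2891×6 + 33002×2 + 209×21 = 17346 + 66004 + 4389 = 87739
ΣP(Q2 2010)Q(Q2 2010) = 2873×6 + 28349×2 + 208×21 = 17238 + 56698 + 4368 = 78304
link = 87739/78304 = 1.120492
Link Q3 2010→Q4 2010:
ΣP(Q4 2010)Q(Q3 2010) = 3554×7 + 39248×2 + 245×24 = 24878 + 78496 + 5880 = 109254
ΣP(Q3 2010)Q(Q3 2010) = 2891×7 + 33002×2 + 209×24 = 20237 + 66004 + 5016 = 91257
link = 109254/91257 = 1.197212
Chained index = 100 × 1.033321 × 1.120492 × 1.197212 = 138.6166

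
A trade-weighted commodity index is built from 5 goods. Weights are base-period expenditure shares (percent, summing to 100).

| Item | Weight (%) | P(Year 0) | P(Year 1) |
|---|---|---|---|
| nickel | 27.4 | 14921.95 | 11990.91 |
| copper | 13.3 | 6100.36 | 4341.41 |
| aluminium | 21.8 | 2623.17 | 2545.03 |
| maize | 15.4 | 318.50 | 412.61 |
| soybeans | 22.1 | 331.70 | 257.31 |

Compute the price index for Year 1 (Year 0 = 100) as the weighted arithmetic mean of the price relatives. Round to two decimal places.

89.73

nickel: 27.4 × (11990.91/14921.95) = 27.4 × 0.803575 = 22.0180
copper: 13.3 × (4341.41/6100.36) = 13.3 × 0.711665 = 9.4651
aluminium: 21.8 × (2545.03/2623.17) = 21.8 × 0.970212 = 21.1506
maize: 15.4 × (412.61/318.50) = 15.4 × 1.295479 = 19.9504
soybeans: 22.1 × (257.31/331.70) = 22.1 × 0.775731 = 17.1437
Index = Σ wᵢ·(p₁ᵢ/p₀ᵢ) = 22.0180 + 9.4651 + 21.1506 + 19.9504 + 17.1437 = 89.7277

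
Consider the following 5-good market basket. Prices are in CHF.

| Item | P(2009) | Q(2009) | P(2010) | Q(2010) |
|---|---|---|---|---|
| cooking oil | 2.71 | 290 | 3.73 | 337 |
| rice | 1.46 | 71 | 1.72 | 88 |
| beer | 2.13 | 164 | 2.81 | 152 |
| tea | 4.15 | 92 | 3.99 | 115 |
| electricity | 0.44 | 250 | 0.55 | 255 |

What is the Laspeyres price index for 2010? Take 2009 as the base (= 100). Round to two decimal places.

Laspeyres price index uses base-period quantities as weights.
ΣP(2010)·Q(2009) = 3.73×290 + 1.72×71 + 2.81×164 + 3.99×92 + 0.55×250 = 1081.7 + 122.12 + 460.84 + 367.08 + 137.5 = 2169.24
ΣP(2009)·Q(2009) = 2.71×290 + 1.46×71 + 2.13×164 + 4.15×92 + 0.44×250 = 785.9 + 103.66 + 349.32 + 381.8 + 110 = 1730.68
Index = 2169.24 / 1730.68 × 100 = 125.3403

125.34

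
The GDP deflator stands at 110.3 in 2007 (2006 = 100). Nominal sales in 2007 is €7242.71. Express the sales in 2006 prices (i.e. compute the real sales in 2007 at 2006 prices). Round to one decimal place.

Real = Nominal ÷ (Index/100) = 7242.71 ÷ (110.3/100)
     = 7242.71 ÷ 1.103 = 6566.3735

6566.4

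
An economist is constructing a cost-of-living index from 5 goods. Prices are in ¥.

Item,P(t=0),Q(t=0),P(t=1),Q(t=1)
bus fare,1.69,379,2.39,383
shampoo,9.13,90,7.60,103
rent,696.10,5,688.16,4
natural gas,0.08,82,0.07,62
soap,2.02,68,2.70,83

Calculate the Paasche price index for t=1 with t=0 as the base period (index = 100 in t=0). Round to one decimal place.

103.0

Paasche price index uses current-period quantities as weights.
ΣP(t=1)·Q(t=1) = 2.39×383 + 7.60×103 + 688.16×4 + 0.07×62 + 2.70×83 = 915.37 + 782.8 + 2752.64 + 4.34 + 224.1 = 4679.25
ΣP(t=0)·Q(t=1) = 1.69×383 + 9.13×103 + 696.10×4 + 0.08×62 + 2.02×83 = 647.27 + 940.39 + 2784.4 + 4.96 + 167.66 = 4544.68
Index = 4679.25 / 4544.68 × 100 = 102.9610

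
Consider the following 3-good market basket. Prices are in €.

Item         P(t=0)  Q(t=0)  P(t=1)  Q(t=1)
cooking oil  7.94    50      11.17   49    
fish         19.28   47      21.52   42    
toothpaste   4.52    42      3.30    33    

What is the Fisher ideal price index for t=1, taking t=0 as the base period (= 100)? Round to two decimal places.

Laspeyres component (base-period weights):
ΣP(t=1)Q(t=0) = 11.17×50 + 21.52×47 + 3.30×42 = 558.5 + 1011.44 + 138.6 = 1708.54
ΣP(t=0)Q(t=0) = 7.94×50 + 19.28×47 + 4.52×42 = 397 + 906.16 + 189.84 = 1493
L = 1708.54 / 1493 × 100 = 114.4367
Paasche component (current-period weights):
ΣP(t=1)Q(t=1) = 11.17×49 + 21.52×42 + 3.30×33 = 547.33 + 903.84 + 108.9 = 1560.07
ΣP(t=0)Q(t=1) = 7.94×49 + 19.28×42 + 4.52×33 = 389.06 + 809.76 + 149.16 = 1347.98
P = 1560.07 / 1347.98 × 100 = 115.7339
Fisher = √(L × P) = √(114.4367 × 115.7339) = 115.0835

115.08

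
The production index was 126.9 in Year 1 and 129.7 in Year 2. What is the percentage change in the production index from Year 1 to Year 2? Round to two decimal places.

2.21%

Change = (129.7 − 126.9) / 126.9 × 100
       = 2.8 / 126.9 × 100 = 2.2065%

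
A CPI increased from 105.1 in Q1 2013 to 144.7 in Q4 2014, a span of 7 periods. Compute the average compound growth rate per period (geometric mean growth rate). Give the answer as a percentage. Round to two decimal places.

Growth factor = (144.7/105.1)^(1/7) = (1.376784)^(1/7) = 1.046738
Growth rate = 1.046738 − 1 = 0.046738 = 4.6738%

4.67%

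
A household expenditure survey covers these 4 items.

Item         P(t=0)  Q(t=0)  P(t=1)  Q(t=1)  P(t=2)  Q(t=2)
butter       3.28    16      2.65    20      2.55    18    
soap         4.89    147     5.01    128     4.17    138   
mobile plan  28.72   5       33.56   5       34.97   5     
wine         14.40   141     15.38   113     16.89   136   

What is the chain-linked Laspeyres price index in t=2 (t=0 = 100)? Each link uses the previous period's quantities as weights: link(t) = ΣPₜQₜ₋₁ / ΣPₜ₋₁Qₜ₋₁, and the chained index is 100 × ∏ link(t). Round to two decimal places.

Link t=0→t=1:
ΣP(t=1)Q(t=0) = 2.65×16 + 5.01×147 + 33.56×5 + 15.38×141 = 42.4 + 736.47 + 167.8 + 2168.58 = 3115.25
ΣP(t=0)Q(t=0) = 3.28×16 + 4.89×147 + 28.72×5 + 14.40×141 = 52.48 + 718.83 + 143.6 + 2030.4 = 2945.31
link = 3115.25/2945.31 = 1.057699
Link t=1→t=2:
ΣP(t=2)Q(t=1) = 2.55×20 + 4.17×128 + 34.97×5 + 16.89×113 = 51 + 533.76 + 174.85 + 1908.57 = 2668.18
ΣP(t=1)Q(t=1) = 2.65×20 + 5.01×128 + 33.56×5 + 15.38×113 = 53 + 641.28 + 167.8 + 1737.94 = 2600.02
link = 2668.18/2600.02 = 1.026215
Chained index = 100 × 1.057699 × 1.026215 = 108.5426

108.54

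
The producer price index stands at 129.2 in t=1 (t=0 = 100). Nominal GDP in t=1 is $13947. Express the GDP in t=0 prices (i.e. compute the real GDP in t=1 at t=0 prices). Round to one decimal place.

10794.9

Real = Nominal ÷ (Index/100) = 13947 ÷ (129.2/100)
     = 13947 ÷ 1.292 = 10794.8916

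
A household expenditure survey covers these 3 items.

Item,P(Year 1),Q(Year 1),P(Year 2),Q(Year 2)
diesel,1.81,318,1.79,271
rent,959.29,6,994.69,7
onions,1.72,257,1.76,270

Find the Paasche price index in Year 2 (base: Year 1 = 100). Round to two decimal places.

Paasche price index uses current-period quantities as weights.
ΣP(Year 2)·Q(Year 2) = 1.79×271 + 994.69×7 + 1.76×270 = 485.09 + 6962.83 + 475.2 = 7923.12
ΣP(Year 1)·Q(Year 2) = 1.81×271 + 959.29×7 + 1.72×270 = 490.51 + 6715.03 + 464.4 = 7669.94
Index = 7923.12 / 7669.94 × 100 = 103.3009

103.30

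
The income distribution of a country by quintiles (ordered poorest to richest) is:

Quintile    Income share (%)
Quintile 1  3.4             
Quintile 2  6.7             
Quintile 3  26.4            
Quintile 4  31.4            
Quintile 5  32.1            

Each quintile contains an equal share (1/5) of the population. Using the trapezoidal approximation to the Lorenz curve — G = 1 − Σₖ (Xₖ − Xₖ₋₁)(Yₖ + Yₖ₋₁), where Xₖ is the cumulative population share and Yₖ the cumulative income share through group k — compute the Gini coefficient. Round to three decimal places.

Cumulative income shares Yₖ: 0.0340, 0.1010, 0.3650, 0.6790, 1.0000
Σ (Xₖ−Xₖ₋₁)(Yₖ+Yₖ₋₁) = (1/5)(0.0340+0.0000) + (1/5)(0.1010+0.0340) + (1/5)(0.3650+0.1010) + (1/5)(0.6790+0.3650) + (1/5)(1.0000+0.6790)
  = 0.0068 + 0.0270 + 0.0932 + 0.2088 + 0.3358 = 0.6716
G = 1 − 0.6716 = 0.3284

0.328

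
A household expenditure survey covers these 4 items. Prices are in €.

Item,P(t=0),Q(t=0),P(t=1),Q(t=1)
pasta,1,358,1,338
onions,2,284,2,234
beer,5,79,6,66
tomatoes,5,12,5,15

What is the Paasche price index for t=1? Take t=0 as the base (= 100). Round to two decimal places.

Paasche price index uses current-period quantities as weights.
ΣP(t=1)·Q(t=1) = 1×338 + 2×234 + 6×66 + 5×15 = 338 + 468 + 396 + 75 = 1277
ΣP(t=0)·Q(t=1) = 1×338 + 2×234 + 5×66 + 5×15 = 338 + 468 + 330 + 75 = 1211
Index = 1277 / 1211 × 100 = 105.4500

105.45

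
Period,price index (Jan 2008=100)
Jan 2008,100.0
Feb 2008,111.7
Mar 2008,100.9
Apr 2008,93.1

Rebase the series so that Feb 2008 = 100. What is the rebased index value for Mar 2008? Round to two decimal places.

90.33

Rebased(Mar 2008) = 100.9 / 111.7 × 100 = 90.3312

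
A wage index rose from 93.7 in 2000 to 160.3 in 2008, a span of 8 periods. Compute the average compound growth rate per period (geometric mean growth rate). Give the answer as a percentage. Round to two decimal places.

6.94%

Growth factor = (160.3/93.7)^(1/8) = (1.710779)^(1/8) = 1.069422
Growth rate = 1.069422 − 1 = 0.069422 = 6.9422%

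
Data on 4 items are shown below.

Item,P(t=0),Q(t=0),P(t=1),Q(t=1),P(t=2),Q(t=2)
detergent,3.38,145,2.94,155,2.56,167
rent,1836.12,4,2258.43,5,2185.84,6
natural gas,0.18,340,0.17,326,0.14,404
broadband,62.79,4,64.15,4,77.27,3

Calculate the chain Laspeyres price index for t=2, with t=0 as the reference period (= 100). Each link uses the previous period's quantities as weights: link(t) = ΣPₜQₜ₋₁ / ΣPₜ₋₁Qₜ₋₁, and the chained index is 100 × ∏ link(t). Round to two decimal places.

Link t=0→t=1:
ΣP(t=1)Q(t=0) = 2.94×145 + 2258.43×4 + 0.17×340 + 64.15×4 = 426.3 + 9033.72 + 57.8 + 256.6 = 9774.42
ΣP(t=0)Q(t=0) = 3.38×145 + 1836.12×4 + 0.18×340 + 62.79×4 = 490.1 + 7344.48 + 61.2 + 251.16 = 8146.94
link = 9774.42/8146.94 = 1.199766
Link t=1→t=2:
ΣP(t=2)Q(t=1) = 2.56×155 + 2185.84×5 + 0.14×326 + 77.27×4 = 396.8 + 10929.2 + 45.64 + 309.08 = 11680.72
ΣP(t=1)Q(t=1) = 2.94×155 + 2258.43×5 + 0.17×326 + 64.15×4 = 455.7 + 11292.15 + 55.42 + 256.6 = 12059.87
link = 11680.72/12059.87 = 0.968561
Chained index = 100 × 1.199766 × 0.968561 = 116.2046

116.20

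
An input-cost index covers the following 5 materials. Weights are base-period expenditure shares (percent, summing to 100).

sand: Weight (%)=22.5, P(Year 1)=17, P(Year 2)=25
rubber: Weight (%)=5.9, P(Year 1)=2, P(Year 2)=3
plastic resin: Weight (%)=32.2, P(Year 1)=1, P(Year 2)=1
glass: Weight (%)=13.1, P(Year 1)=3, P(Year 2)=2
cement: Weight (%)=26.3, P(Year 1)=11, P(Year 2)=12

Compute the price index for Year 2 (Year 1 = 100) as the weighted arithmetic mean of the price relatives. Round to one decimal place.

111.6

sand: 22.5 × (25/17) = 22.5 × 1.470588 = 33.0882
rubber: 5.9 × (3/2) = 5.9 × 1.500000 = 8.8500
plastic resin: 32.2 × (1/1) = 32.2 × 1.000000 = 32.2000
glass: 13.1 × (2/3) = 13.1 × 0.666667 = 8.7333
cement: 26.3 × (12/11) = 26.3 × 1.090909 = 28.6909
Index = Σ wᵢ·(p₁ᵢ/p₀ᵢ) = 33.0882 + 8.8500 + 32.2000 + 8.7333 + 28.6909 = 111.5625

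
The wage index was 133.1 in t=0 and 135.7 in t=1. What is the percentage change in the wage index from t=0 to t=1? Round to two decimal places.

1.95%

Change = (135.7 − 133.1) / 133.1 × 100
       = 2.6 / 133.1 × 100 = 1.9534%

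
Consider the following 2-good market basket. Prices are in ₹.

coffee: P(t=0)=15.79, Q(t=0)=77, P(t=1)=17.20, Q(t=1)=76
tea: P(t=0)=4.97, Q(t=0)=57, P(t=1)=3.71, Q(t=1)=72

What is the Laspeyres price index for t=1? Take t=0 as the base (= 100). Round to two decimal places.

102.45

Laspeyres price index uses base-period quantities as weights.
ΣP(t=1)·Q(t=0) = 17.20×77 + 3.71×57 = 1324.4 + 211.47 = 1535.87
ΣP(t=0)·Q(t=0) = 15.79×77 + 4.97×57 = 1215.83 + 283.29 = 1499.12
Index = 1535.87 / 1499.12 × 100 = 102.4514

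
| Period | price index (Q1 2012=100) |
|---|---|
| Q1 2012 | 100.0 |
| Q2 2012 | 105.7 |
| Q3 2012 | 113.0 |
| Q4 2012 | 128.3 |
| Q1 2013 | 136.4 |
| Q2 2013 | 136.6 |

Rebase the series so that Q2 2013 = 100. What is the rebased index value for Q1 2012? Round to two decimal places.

Rebased(Q1 2012) = 100.0 / 136.6 × 100 = 73.2064

73.21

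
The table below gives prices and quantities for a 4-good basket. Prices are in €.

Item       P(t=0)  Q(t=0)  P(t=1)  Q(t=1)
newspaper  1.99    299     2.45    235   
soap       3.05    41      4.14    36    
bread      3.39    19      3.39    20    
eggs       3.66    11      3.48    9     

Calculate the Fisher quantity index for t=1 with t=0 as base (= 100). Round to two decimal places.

Laspeyres component (base-period weights):
ΣP(t=0)Q(t=1) = 1.99×235 + 3.05×36 + 3.39×20 + 3.66×9 = 467.65 + 109.8 + 67.8 + 32.94 = 678.19
ΣP(t=0)Q(t=0) = 1.99×299 + 3.05×41 + 3.39×19 + 3.66×11 = 595.01 + 125.05 + 64.41 + 40.26 = 824.73
L = 678.19 / 824.73 × 100 = 82.2318
Paasche component (current-period weights):
ΣP(t=1)Q(t=1) = 2.45×235 + 4.14×36 + 3.39×20 + 3.48×9 = 575.75 + 149.04 + 67.8 + 31.32 = 823.91
ΣP(t=1)Q(t=0) = 2.45×299 + 4.14×41 + 3.39×19 + 3.48×11 = 732.55 + 169.74 + 64.41 + 38.28 = 1004.98
P = 823.91 / 1004.98 × 100 = 81.9827
Fisher = √(L × P) = √(82.2318 × 81.9827) = 82.1071

82.11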